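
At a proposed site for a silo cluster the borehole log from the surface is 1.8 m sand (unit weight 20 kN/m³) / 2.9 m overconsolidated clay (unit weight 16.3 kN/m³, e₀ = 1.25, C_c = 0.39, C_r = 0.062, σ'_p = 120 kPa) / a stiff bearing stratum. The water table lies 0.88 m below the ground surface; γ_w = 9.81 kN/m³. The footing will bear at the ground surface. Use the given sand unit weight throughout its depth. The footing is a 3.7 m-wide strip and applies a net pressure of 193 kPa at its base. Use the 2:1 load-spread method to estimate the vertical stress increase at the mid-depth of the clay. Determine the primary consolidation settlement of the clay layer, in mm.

Mid-depth of clay below the ground surface: z = 1.8 + 2.9/2 = 3.25 m.
Total vertical stress at mid-clay: σ_v = 20×1.8 + 16.3×1.45 = 59.635 kPa.
Pore pressure: u = 9.81×(3.25 − 0.88) = 23.25 kPa.
Initial effective stress: σ'_0 = σ_v − u = 59.635 − 23.25 = 36.385 kPa.
Stress increase at mid-clay by the 2:1 spreading method:
Δσ = qB/(B+z) = 193×3.7/(3.7+3.25) = 102.75 kPa
Final effective stress: σ'_f = 36.385 + 102.75 = 139.13 kPa.
σ'_f = 139.13 > σ'_p = 120 kPa, so the stress path crosses the preconsolidation pressure — recompression up to σ'_p, then virgin compression beyond:
S_c = H/(1+e₀)·[C_r·log₁₀(σ'_p/σ'_0) + C_c·log₁₀(σ'_f/σ'_p)]
    = 2.9/2.25 × [0.062×log₁₀(120/36.385) + 0.39×log₁₀(139.13/120)]
    = 1.2889 × [0.032132 + 0.025053] = 0.07371 m

S_c ≈ 73.7 mm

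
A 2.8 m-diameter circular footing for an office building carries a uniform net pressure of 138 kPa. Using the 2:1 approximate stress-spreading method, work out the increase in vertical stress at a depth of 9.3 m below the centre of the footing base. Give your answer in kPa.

Δσ_z ≈ 7.39 kPa

By the 2:1 method the load spreads at 1 horizontal : 2 vertical, so at depth z the loaded area has grown by z in each plan dimension:
Δσ ≈ qD²/(D+z)² = 138×2.8²/(2.8+9.3)² = 7.3897 kPa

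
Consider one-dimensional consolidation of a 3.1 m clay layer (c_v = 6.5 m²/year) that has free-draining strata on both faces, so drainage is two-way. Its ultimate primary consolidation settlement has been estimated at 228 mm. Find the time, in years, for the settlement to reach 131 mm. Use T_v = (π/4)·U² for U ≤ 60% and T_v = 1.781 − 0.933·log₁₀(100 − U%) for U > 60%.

Drainage path length: H_d = H/2 = 1.55 m (double drainage).
U = S(t)/S_ult = 131/228 = 0.5746.
U ≤ 60%: T_v = (π/4)·U² = (π/4)×0.57456² = 0.25928.
t = T_v·H_d²/c_v = 0.25928×1.55²/6.5 = 0.09583 years.

t ≈ 0.0958 years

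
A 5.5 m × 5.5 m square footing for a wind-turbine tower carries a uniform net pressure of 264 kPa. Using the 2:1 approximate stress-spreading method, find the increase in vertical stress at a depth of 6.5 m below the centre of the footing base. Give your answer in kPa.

Δσ_z ≈ 55.5 kPa

By the 2:1 method the load spreads at 1 horizontal : 2 vertical, so at depth z the loaded area has grown by z in each plan dimension:
Δσ = qBL/((B+z)(L+z)) = 264×5.5×5.5/((5.5+6.5)(5.5+6.5)) = 55.458 kPa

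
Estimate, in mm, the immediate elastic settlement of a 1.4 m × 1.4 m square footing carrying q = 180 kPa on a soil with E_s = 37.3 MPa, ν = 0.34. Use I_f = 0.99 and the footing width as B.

S_e ≈ 5.92 mm

Immediate (elastic) settlement: S_e = q·B·(1−ν²)/E_s · I_f.
E_s = 37.3 MPa = 37300 kPa.
S_e = 180 × 1.4 × (1 − 0.34²) / 37300 × 0.99
    = 180 × 1.4 × 0.8844 / 37300 × 0.99
    = 0.005915 m = 5.915 mm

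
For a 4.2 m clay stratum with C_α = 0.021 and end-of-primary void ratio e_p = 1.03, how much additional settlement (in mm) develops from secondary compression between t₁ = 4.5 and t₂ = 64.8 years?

Secondary compression: S_s = C_α·H/(1+e_p)·log₁₀(t₂/t₁)
S_s = 0.021×4.2/(1+1.03)×log₁₀(64.8/4.5)
    = 0.04345 × 1.158 = 0.05033 m

S_s ≈ 50.3 mm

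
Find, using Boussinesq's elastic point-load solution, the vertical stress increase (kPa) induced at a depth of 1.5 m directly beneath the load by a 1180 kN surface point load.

Δσ_z ≈ 250 kPa

Boussinesq vertical stress below a point load on an elastic half-space:
Δσ_z = 3P/(2πz²) · [1 + (r/z)²]^(−5/2)
r/z = 0/1.5 = 0; [1+(r/z)²]^(−5/2) = 1.
Δσ_z = 3×1180/(2π×1.5²) × 1 = 250.4 × 1 = 250.4 kPa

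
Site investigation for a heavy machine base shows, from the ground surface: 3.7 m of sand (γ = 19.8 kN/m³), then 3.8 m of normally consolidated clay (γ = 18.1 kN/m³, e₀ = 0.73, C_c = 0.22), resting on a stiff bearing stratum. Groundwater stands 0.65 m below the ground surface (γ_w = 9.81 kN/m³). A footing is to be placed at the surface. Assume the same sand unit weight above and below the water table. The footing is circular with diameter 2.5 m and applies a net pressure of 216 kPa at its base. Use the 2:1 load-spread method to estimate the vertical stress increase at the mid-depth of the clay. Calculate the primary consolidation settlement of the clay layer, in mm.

Mid-depth of clay below the ground surface: z = 3.7 + 3.8/2 = 5.6 m.
Total vertical stress at mid-clay: σ_v = 19.8×3.7 + 18.1×1.9 = 107.65 kPa.
Pore pressure: u = 9.81×(5.6 − 0.65) = 48.56 kPa.
Initial effective stress: σ'_0 = σ_v − u = 107.65 − 48.56 = 59.09 kPa.
Stress increase at mid-clay by the 2:1 spreading method:
Δσ ≈ qD²/(D+z)² = 216×2.5²/(2.5+5.6)² = 20.576 kPa
Final effective stress: σ'_f = σ'_0 + Δσ = 59.09 + 20.576 = 79.666 kPa.
Normally consolidated clay, so the full stress increment lies on the virgin compression line:
S_c = C_c·H/(1+e₀)·log₁₀(σ'_f/σ'_0) = 0.22×3.8/(1+0.73)×log₁₀(79.666/59.09)
    = 0.48324 × 0.12976 = 0.06271 m

S_c ≈ 62.7 mm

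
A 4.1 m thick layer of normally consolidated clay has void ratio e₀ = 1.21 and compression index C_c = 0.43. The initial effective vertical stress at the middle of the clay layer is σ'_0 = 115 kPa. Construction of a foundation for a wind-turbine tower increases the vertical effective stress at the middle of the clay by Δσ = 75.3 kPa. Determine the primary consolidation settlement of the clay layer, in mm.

Final effective stress: σ'_f = σ'_0 + Δσ = 115 + 75.3 = 190.3 kPa.
Normally consolidated clay, so the full stress increment lies on the virgin compression line:
S_c = C_c·H/(1+e₀)·log₁₀(σ'_f/σ'_0) = 0.43×4.1/(1+1.21)×log₁₀(190.3/115)
    = 0.79774 × 0.21874 = 0.1745 m

S_c ≈ 174 mm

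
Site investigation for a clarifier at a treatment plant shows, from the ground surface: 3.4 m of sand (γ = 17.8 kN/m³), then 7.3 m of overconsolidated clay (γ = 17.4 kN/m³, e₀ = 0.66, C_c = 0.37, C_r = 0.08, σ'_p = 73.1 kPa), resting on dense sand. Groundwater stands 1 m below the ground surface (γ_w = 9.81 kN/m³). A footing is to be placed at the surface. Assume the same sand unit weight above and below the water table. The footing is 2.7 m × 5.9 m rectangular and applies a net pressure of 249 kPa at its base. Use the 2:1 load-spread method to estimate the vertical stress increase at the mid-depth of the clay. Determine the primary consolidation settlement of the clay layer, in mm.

S_c ≈ 212 mm

Mid-depth of clay below the ground surface: z = 3.4 + 7.3/2 = 7.05 m.
Total vertical stress at mid-clay: σ_v = 17.8×3.4 + 17.4×3.65 = 124.03 kPa.
Pore pressure: u = 9.81×(7.05 − 1) = 59.351 kPa.
Initial effective stress: σ'_0 = σ_v − u = 124.03 − 59.351 = 64.679 kPa.
Stress increase at mid-clay by the 2:1 spreading method:
Δσ = qBL/((B+z)(L+z)) = 249×2.7×5.9/((2.7+7.05)(5.9+7.05)) = 31.415 kPa
Final effective stress: σ'_f = 64.679 + 31.415 = 96.094 kPa.
σ'_f = 96.094 > σ'_p = 73.1 kPa, so the stress path crosses the preconsolidation pressure — recompression up to σ'_p, then virgin compression beyond:
S_c = H/(1+e₀)·[C_r·log₁₀(σ'_p/σ'_0) + C_c·log₁₀(σ'_f/σ'_p)]
    = 7.3/1.66 × [0.08×log₁₀(73.1/64.679) + 0.37×log₁₀(96.094/73.1)]
    = 4.3976 × [0.0042523 + 0.043948] = 0.212 m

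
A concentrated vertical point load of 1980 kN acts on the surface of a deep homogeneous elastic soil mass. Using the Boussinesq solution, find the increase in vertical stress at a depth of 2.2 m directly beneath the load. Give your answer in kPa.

Boussinesq vertical stress below a point load on an elastic half-space:
Δσ_z = 3P/(2πz²) · [1 + (r/z)²]^(−5/2)
r/z = 0/2.2 = 0; [1+(r/z)²]^(−5/2) = 1.
Δσ_z = 3×1980/(2π×2.2²) × 1 = 195.33 × 1 = 195.3 kPa

Δσ_z ≈ 195 kPa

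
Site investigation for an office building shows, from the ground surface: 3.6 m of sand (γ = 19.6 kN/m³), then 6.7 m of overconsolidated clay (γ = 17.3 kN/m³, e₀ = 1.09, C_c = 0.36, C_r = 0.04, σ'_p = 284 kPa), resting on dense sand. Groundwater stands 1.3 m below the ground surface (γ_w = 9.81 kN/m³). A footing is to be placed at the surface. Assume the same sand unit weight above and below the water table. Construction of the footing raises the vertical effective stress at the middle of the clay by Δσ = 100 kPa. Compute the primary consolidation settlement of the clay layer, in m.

Mid-depth of clay below the ground surface: z = 3.6 + 6.7/2 = 6.95 m.
Total vertical stress at mid-clay: σ_v = 19.6×3.6 + 17.3×3.35 = 128.52 kPa.
Pore pressure: u = 9.81×(6.95 − 1.3) = 55.427 kPa.
Initial effective stress: σ'_0 = σ_v − u = 128.52 − 55.427 = 73.093 kPa.
Final effective stress: σ'_f = 73.093 + 100 = 173.09 kPa.
σ'_f = 173.09 ≤ σ'_p = 284 kPa, so the clay remains overconsolidated and only the recompression index applies:
S_c = C_r·H/(1+e₀)·log₁₀(σ'_f/σ'_0) = 0.04×6.7/2.09×log₁₀(173.09/73.093)
    = 0.12823 × 0.3744 = 0.04801 m

S_c ≈ 0.048 m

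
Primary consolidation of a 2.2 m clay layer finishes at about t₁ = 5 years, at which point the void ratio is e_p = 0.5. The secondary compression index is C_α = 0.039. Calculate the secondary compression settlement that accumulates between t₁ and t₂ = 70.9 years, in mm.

S_s ≈ 65.9 mm

Secondary compression: S_s = C_α·H/(1+e_p)·log₁₀(t₂/t₁)
S_s = 0.039×2.2/(1+0.5)×log₁₀(70.9/5)
    = 0.0572 × 1.152 = 0.06588 m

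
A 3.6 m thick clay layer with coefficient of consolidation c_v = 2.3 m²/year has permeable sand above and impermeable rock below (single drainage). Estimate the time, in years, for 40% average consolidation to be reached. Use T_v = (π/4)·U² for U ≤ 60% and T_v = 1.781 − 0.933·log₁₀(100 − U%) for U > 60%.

t ≈ 0.708 years

Drainage path length: H_d = H = 3.6 m (single drainage).
U ≤ 60%: T_v = (π/4)·U² = (π/4)×0.4² = 0.12566.
t = T_v·H_d²/c_v = 0.12566×3.6²/2.3 = 0.7081 years.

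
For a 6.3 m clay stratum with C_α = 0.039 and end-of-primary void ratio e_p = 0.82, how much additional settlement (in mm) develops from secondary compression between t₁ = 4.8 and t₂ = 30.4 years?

Secondary compression: S_s = C_α·H/(1+e_p)·log₁₀(t₂/t₁)
S_s = 0.039×6.3/(1+0.82)×log₁₀(30.4/4.8)
    = 0.135 × 0.8016 = 0.1082 m

S_s ≈ 108 mm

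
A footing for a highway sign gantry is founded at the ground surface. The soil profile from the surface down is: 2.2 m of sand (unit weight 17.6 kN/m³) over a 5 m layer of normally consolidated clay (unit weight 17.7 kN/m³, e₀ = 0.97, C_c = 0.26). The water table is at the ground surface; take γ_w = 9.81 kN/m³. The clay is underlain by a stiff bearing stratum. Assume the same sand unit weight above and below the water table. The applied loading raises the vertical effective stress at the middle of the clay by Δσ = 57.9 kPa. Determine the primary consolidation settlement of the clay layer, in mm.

S_c ≈ 271 mm

Mid-depth of clay below the ground surface: z = 2.2 + 5/2 = 4.7 m.
Total vertical stress at mid-clay: σ_v = 17.6×2.2 + 17.7×2.5 = 82.97 kPa.
Pore pressure: u = 9.81×(4.7 − 0) = 46.107 kPa.
Initial effective stress: σ'_0 = σ_v − u = 82.97 − 46.107 = 36.863 kPa.
Final effective stress: σ'_f = σ'_0 + Δσ = 36.863 + 57.9 = 94.763 kPa.
Normally consolidated clay, so the full stress increment lies on the virgin compression line:
S_c = C_c·H/(1+e₀)·log₁₀(σ'_f/σ'_0) = 0.26×5/(1+0.97)×log₁₀(94.763/36.863)
    = 0.6599 × 0.41005 = 0.2706 m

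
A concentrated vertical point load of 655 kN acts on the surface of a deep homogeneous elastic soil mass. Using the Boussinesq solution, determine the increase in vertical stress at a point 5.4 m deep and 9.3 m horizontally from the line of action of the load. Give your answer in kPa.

Δσ_z ≈ 0.342 kPa

Boussinesq vertical stress below a point load on an elastic half-space:
Δσ_z = 3P/(2πz²) · [1 + (r/z)²]^(−5/2)
r/z = 9.3/5.4 = 1.7222; [1+(r/z)²]^(−5/2) = 0.031923.
Δσ_z = 3×655/(2π×5.4²) × 0.031923 = 10.725 × 0.031923 = 0.3424 kPa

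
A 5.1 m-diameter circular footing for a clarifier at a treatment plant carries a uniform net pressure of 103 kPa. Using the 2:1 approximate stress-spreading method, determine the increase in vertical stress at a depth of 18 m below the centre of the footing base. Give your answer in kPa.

Δσ_z ≈ 5.02 kPa

By the 2:1 method the load spreads at 1 horizontal : 2 vertical, so at depth z the loaded area has grown by z in each plan dimension:
Δσ ≈ qD²/(D+z)² = 103×5.1²/(5.1+18)² = 5.0206 kPa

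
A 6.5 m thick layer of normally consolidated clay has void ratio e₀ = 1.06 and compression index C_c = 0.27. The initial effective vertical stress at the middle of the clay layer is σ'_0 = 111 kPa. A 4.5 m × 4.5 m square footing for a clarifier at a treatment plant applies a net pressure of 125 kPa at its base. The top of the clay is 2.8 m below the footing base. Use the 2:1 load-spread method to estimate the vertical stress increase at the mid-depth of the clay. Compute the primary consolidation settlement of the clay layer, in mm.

Mid-depth of clay below the footing base: z = 2.8 + 6.5/2 = 6.05 m.
Stress increase at mid-clay by the 2:1 spreading method:
Δσ = qBL/((B+z)(L+z)) = 125×4.5×4.5/((4.5+6.05)(4.5+6.05)) = 22.742 kPa
Final effective stress: σ'_f = σ'_0 + Δσ = 111 + 22.742 = 133.74 kPa.
Normally consolidated clay, so the full stress increment lies on the virgin compression line:
S_c = C_c·H/(1+e₀)·log₁₀(σ'_f/σ'_0) = 0.27×6.5/(1+1.06)×log₁₀(133.74/111)
    = 0.85194 × 0.080938 = 0.06895 m

S_c ≈ 69 mm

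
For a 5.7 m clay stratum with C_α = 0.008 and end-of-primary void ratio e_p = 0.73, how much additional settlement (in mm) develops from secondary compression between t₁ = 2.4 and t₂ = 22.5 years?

Secondary compression: S_s = C_α·H/(1+e_p)·log₁₀(t₂/t₁)
S_s = 0.008×5.7/(1+0.73)×log₁₀(22.5/2.4)
    = 0.02636 × 0.972 = 0.02562 m

S_s ≈ 25.6 mm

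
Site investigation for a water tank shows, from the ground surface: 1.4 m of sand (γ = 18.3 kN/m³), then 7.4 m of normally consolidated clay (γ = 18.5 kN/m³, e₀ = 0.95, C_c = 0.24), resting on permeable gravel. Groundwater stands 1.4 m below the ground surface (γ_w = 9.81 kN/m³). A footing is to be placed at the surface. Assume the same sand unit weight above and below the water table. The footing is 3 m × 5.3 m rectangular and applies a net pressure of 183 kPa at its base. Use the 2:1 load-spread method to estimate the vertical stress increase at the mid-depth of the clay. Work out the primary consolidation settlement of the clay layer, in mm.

S_c ≈ 185 mm

Mid-depth of clay below the ground surface: z = 1.4 + 7.4/2 = 5.1 m.
Total vertical stress at mid-clay: σ_v = 18.3×1.4 + 18.5×3.7 = 94.07 kPa.
Pore pressure: u = 9.81×(5.1 − 1.4) = 36.297 kPa.
Initial effective stress: σ'_0 = σ_v − u = 94.07 − 36.297 = 57.773 kPa.
Stress increase at mid-clay by the 2:1 spreading method:
Δσ = qBL/((B+z)(L+z)) = 183×3×5.3/((3+5.1)(5.3+5.1)) = 34.541 kPa
Final effective stress: σ'_f = σ'_0 + Δσ = 57.773 + 34.541 = 92.314 kPa.
Normally consolidated clay, so the full stress increment lies on the virgin compression line:
S_c = C_c·H/(1+e₀)·log₁₀(σ'_f/σ'_0) = 0.24×7.4/(1+0.95)×log₁₀(92.314/57.773)
    = 0.91077 × 0.20354 = 0.1854 m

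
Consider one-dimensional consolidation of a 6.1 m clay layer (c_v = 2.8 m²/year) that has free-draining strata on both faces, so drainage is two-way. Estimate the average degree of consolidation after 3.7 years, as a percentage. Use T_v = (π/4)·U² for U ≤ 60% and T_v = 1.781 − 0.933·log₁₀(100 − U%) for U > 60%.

Drainage path length: H_d = H/2 = 3.05 m (double drainage).
T_v = c_v·t/H_d² = 2.8×3.7/3.05² = 1.1137.
T_v = 1.1137 corresponds to the U > 60% branch:
U = 1 − 10^((1.781 − T_v)/0.933)/100 = 0.9481

U ≈ 94.8 %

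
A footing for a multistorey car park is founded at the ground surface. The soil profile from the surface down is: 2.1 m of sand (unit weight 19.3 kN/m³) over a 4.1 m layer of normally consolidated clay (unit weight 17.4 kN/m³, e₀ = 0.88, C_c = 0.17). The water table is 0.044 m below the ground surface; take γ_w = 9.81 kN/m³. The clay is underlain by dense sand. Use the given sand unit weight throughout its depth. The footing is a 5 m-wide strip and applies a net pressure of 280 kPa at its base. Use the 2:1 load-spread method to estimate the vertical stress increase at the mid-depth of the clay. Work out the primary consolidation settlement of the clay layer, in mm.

Mid-depth of clay below the ground surface: z = 2.1 + 4.1/2 = 4.15 m.
Total vertical stress at mid-clay: σ_v = 19.3×2.1 + 17.4×2.05 = 76.2 kPa.
Pore pressure: u = 9.81×(4.15 − 0.044) = 40.28 kPa.
Initial effective stress: σ'_0 = σ_v − u = 76.2 − 40.28 = 35.92 kPa.
Stress increase at mid-clay by the 2:1 spreading method:
Δσ = qB/(B+z) = 280×5/(5+4.15) = 153.01 kPa
Final effective stress: σ'_f = σ'_0 + Δσ = 35.92 + 153.01 = 188.93 kPa.
Normally consolidated clay, so the full stress increment lies on the virgin compression line:
S_c = C_c·H/(1+e₀)·log₁₀(σ'_f/σ'_0) = 0.17×4.1/(1+0.88)×log₁₀(188.93/35.92)
    = 0.37074 × 0.72096 = 0.2673 m

S_c ≈ 267 mm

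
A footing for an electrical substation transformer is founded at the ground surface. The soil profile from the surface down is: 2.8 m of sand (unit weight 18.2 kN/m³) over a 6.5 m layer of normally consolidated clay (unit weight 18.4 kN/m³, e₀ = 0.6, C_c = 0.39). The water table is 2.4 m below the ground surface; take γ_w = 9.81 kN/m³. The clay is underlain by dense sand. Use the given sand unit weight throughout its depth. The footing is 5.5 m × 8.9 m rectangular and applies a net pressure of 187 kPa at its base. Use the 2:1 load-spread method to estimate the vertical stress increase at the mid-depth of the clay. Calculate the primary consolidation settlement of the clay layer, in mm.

S_c ≈ 368 mm

Mid-depth of clay below the ground surface: z = 2.8 + 6.5/2 = 6.05 m.
Total vertical stress at mid-clay: σ_v = 18.2×2.8 + 18.4×3.25 = 110.76 kPa.
Pore pressure: u = 9.81×(6.05 − 2.4) = 35.806 kPa.
Initial effective stress: σ'_0 = σ_v − u = 110.76 − 35.806 = 74.954 kPa.
Stress increase at mid-clay by the 2:1 spreading method:
Δσ = qBL/((B+z)(L+z)) = 187×5.5×8.9/((5.5+6.05)(8.9+6.05)) = 53.012 kPa
Final effective stress: σ'_f = σ'_0 + Δσ = 74.954 + 53.012 = 127.97 kPa.
Normally consolidated clay, so the full stress increment lies on the virgin compression line:
S_c = C_c·H/(1+e₀)·log₁₀(σ'_f/σ'_0) = 0.39×6.5/(1+0.6)×log₁₀(127.97/74.954)
    = 1.5844 × 0.23231 = 0.3681 m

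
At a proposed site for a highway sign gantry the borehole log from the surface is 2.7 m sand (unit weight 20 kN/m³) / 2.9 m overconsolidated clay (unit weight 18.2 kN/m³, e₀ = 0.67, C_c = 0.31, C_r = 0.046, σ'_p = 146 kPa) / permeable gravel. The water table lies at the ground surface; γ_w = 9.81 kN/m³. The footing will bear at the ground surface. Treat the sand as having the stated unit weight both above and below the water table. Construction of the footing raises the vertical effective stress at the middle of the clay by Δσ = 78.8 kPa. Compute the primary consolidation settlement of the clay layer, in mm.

S_c ≈ 38 mm

Mid-depth of clay below the ground surface: z = 2.7 + 2.9/2 = 4.15 m.
Total vertical stress at mid-clay: σ_v = 20×2.7 + 18.2×1.45 = 80.39 kPa.
Pore pressure: u = 9.81×(4.15 − 0) = 40.712 kPa.
Initial effective stress: σ'_0 = σ_v − u = 80.39 − 40.712 = 39.678 kPa.
Final effective stress: σ'_f = 39.678 + 78.8 = 118.48 kPa.
σ'_f = 118.48 ≤ σ'_p = 146 kPa, so the clay remains overconsolidated and only the recompression index applies:
S_c = C_r·H/(1+e₀)·log₁₀(σ'_f/σ'_0) = 0.046×2.9/1.67×log₁₀(118.48/39.678)
    = 0.079879 × 0.4751 = 0.03795 m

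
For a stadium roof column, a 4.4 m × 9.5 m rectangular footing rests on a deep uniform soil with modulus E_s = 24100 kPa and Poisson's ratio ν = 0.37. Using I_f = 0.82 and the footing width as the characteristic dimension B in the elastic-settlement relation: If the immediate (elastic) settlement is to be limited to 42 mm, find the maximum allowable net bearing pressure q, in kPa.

q ≈ 325 kPa

S_e = q·B·(1−ν²)/E_s · I_f  ⇒  q = S_e·E_s / (B·(1−ν²)·I_f).
q = 0.042 × 24100 / (4.4 × 0.8631 × 0.82) = 325 kPa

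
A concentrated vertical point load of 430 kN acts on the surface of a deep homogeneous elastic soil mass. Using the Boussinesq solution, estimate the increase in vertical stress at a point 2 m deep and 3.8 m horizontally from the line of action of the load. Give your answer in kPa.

Boussinesq vertical stress below a point load on an elastic half-space:
Δσ_z = 3P/(2πz²) · [1 + (r/z)²]^(−5/2)
r/z = 3.8/2 = 1.9; [1+(r/z)²]^(−5/2) = 0.021915.
Δσ_z = 3×430/(2π×2²) × 0.021915 = 51.327 × 0.021915 = 1.125 kPa

Δσ_z ≈ 1.12 kPa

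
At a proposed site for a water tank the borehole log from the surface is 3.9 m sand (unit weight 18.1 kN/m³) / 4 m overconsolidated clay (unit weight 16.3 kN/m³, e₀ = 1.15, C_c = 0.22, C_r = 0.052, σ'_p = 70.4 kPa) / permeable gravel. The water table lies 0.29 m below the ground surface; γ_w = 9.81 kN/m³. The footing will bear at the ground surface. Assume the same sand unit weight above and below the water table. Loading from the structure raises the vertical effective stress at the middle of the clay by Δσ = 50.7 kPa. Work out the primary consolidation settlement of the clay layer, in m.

S_c ≈ 0.0763 m

Mid-depth of clay below the ground surface: z = 3.9 + 4/2 = 5.9 m.
Total vertical stress at mid-clay: σ_v = 18.1×3.9 + 16.3×2 = 103.19 kPa.
Pore pressure: u = 9.81×(5.9 − 0.29) = 55.034 kPa.
Initial effective stress: σ'_0 = σ_v − u = 103.19 − 55.034 = 48.156 kPa.
Final effective stress: σ'_f = 48.156 + 50.7 = 98.856 kPa.
σ'_f = 98.856 > σ'_p = 70.4 kPa, so the stress path crosses the preconsolidation pressure — recompression up to σ'_p, then virgin compression beyond:
S_c = H/(1+e₀)·[C_r·log₁₀(σ'_p/σ'_0) + C_c·log₁₀(σ'_f/σ'_p)]
    = 4/2.15 × [0.052×log₁₀(70.4/48.156) + 0.22×log₁₀(98.856/70.4)]
    = 1.8605 × [0.008576 + 0.032435] = 0.0763 m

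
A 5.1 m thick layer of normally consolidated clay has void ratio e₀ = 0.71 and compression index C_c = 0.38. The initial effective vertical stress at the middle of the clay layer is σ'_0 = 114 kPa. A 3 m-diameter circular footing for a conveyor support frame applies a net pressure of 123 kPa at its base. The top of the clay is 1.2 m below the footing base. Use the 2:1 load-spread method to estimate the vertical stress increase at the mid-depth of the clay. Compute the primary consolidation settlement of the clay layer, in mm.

S_c ≈ 95.1 mm

Mid-depth of clay below the footing base: z = 1.2 + 5.1/2 = 3.75 m.
Stress increase at mid-clay by the 2:1 spreading method:
Δσ ≈ qD²/(D+z)² = 123×3²/(3+3.75)² = 24.296 kPa
Final effective stress: σ'_f = σ'_0 + Δσ = 114 + 24.296 = 138.3 kPa.
Normally consolidated clay, so the full stress increment lies on the virgin compression line:
S_c = C_c·H/(1+e₀)·log₁₀(σ'_f/σ'_0) = 0.38×5.1/(1+0.71)×log₁₀(138.3/114)
    = 1.1333 × 0.083917 = 0.0951 m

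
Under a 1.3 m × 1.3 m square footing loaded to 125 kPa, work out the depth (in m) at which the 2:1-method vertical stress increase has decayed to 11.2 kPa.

2:1 spreading — at depth z the loaded area has grown by z in each plan dimension:
qB²/(B+z)² = Δσ_z ⇒ z = B(√(q/Δσ_z) − 1) = 1.3×(√(125/11.2) − 1) = 3.043 m

z ≈ 3.04 m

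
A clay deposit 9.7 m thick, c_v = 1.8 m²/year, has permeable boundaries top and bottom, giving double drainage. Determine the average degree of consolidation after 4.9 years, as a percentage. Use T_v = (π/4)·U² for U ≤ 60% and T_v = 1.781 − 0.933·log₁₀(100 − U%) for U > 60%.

U ≈ 67.9 %

Drainage path length: H_d = H/2 = 4.85 m (double drainage).
T_v = c_v·t/H_d² = 1.8×4.9/4.85² = 0.37496.
T_v = 0.37496 corresponds to the U > 60% branch:
U = 1 − 10^((1.781 − T_v)/0.933)/100 = 0.6786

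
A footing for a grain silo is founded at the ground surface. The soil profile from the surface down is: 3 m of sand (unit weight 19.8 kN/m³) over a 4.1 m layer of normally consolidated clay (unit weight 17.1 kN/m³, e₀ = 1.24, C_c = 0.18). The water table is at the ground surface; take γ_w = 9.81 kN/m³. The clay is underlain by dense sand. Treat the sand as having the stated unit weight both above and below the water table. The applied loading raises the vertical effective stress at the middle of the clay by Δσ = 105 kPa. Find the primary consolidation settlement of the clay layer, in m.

Mid-depth of clay below the ground surface: z = 3 + 4.1/2 = 5.05 m.
Total vertical stress at mid-clay: σ_v = 19.8×3 + 17.1×2.05 = 94.455 kPa.
Pore pressure: u = 9.81×(5.05 − 0) = 49.541 kPa.
Initial effective stress: σ'_0 = σ_v − u = 94.455 − 49.541 = 44.914 kPa.
Final effective stress: σ'_f = σ'_0 + Δσ = 44.914 + 105 = 149.91 kPa.
Normally consolidated clay, so the full stress increment lies on the virgin compression line:
S_c = C_c·H/(1+e₀)·log₁₀(σ'_f/σ'_0) = 0.18×4.1/(1+1.24)×log₁₀(149.91/44.914)
    = 0.32946 × 0.52345 = 0.1725 m

S_c ≈ 0.172 m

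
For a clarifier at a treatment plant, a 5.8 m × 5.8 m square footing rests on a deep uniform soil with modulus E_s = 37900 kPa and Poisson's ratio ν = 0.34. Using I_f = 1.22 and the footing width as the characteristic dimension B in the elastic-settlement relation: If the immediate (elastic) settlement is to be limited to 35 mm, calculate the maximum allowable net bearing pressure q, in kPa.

q ≈ 212 kPa

S_e = q·B·(1−ν²)/E_s · I_f  ⇒  q = S_e·E_s / (B·(1−ν²)·I_f).
q = 0.035 × 37900 / (5.8 × 0.8844 × 1.22) = 212 kPa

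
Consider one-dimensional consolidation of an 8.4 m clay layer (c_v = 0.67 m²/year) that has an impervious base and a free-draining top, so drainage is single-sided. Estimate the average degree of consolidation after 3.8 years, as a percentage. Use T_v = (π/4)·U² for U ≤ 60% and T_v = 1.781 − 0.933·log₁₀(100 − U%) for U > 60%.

Drainage path length: H_d = H = 8.4 m (single drainage).
T_v = c_v·t/H_d² = 0.67×3.8/8.4² = 0.036083.
T_v = 0.036083 corresponds to the U ≤ 60% branch:
U = √(4T_v/π) = 0.2143

U ≈ 21.4 %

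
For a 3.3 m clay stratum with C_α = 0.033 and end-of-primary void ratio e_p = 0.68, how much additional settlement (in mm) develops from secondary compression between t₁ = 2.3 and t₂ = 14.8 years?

Secondary compression: S_s = C_α·H/(1+e_p)·log₁₀(t₂/t₁)
S_s = 0.033×3.3/(1+0.68)×log₁₀(14.8/2.3)
    = 0.06482 × 0.8085 = 0.05241 m

S_s ≈ 52.4 mm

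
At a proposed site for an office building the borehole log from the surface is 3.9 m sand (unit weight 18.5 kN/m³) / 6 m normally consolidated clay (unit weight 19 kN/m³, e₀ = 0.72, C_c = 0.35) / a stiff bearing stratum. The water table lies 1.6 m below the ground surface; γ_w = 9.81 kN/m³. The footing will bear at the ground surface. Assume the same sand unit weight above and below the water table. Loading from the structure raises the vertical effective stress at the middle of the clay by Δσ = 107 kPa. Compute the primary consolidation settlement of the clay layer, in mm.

S_c ≈ 461 mm

Mid-depth of clay below the ground surface: z = 3.9 + 6/2 = 6.9 m.
Total vertical stress at mid-clay: σ_v = 18.5×3.9 + 19×3 = 129.15 kPa.
Pore pressure: u = 9.81×(6.9 − 1.6) = 51.993 kPa.
Initial effective stress: σ'_0 = σ_v − u = 129.15 − 51.993 = 77.157 kPa.
Final effective stress: σ'_f = σ'_0 + Δσ = 77.157 + 107 = 184.16 kPa.
Normally consolidated clay, so the full stress increment lies on the virgin compression line:
S_c = C_c·H/(1+e₀)·log₁₀(σ'_f/σ'_0) = 0.35×6/(1+0.72)×log₁₀(184.16/77.157)
    = 1.2209 × 0.37782 = 0.4613 m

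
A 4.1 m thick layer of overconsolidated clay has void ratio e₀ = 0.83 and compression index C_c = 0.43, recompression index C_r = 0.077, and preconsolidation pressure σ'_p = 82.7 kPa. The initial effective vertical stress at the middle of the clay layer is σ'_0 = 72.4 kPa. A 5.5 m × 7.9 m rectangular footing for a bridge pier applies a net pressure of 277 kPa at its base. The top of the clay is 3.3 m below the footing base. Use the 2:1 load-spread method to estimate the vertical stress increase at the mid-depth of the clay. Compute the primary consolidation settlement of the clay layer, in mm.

S_c ≈ 276 mm

Mid-depth of clay below the footing base: z = 3.3 + 4.1/2 = 5.35 m.
Stress increase at mid-clay by the 2:1 spreading method:
Δσ = qBL/((B+z)(L+z)) = 277×5.5×7.9/((5.5+5.35)(7.9+5.35)) = 83.719 kPa
Final effective stress: σ'_f = 72.4 + 83.719 = 156.12 kPa.
σ'_f = 156.12 > σ'_p = 82.7 kPa, so the stress path crosses the preconsolidation pressure — recompression up to σ'_p, then virgin compression beyond:
S_c = H/(1+e₀)·[C_r·log₁₀(σ'_p/σ'_0) + C_c·log₁₀(σ'_f/σ'_p)]
    = 4.1/1.83 × [0.077×log₁₀(82.7/72.4) + 0.43×log₁₀(156.12/82.7)]
    = 2.2404 × [0.0044481 + 0.11866] = 0.2758 m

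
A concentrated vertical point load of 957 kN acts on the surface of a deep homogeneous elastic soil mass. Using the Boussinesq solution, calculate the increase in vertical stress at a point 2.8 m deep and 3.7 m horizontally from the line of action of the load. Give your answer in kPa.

Δσ_z ≈ 4.66 kPa

Boussinesq vertical stress below a point load on an elastic half-space:
Δσ_z = 3P/(2πz²) · [1 + (r/z)²]^(−5/2)
r/z = 3.7/2.8 = 1.3214; [1+(r/z)²]^(−5/2) = 0.080017.
Δσ_z = 3×957/(2π×2.8²) × 0.080017 = 58.282 × 0.080017 = 4.664 kPa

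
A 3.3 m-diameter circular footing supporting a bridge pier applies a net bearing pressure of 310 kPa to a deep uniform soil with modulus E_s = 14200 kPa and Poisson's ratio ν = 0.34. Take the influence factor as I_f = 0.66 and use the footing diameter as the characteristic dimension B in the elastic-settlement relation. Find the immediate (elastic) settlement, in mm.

Immediate (elastic) settlement: S_e = q·B·(1−ν²)/E_s · I_f.
S_e = 310 × 3.3 × (1 − 0.34²) / 14200 × 0.66
    = 310 × 3.3 × 0.8844 / 14200 × 0.66
    = 0.04205 m = 42.05 mm

S_e ≈ 42.1 mm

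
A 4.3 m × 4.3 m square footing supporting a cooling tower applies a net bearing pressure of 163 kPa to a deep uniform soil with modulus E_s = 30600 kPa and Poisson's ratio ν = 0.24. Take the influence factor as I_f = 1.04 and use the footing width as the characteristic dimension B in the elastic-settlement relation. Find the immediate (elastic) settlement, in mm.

S_e ≈ 22.4 mm

Immediate (elastic) settlement: S_e = q·B·(1−ν²)/E_s · I_f.
S_e = 163 × 4.3 × (1 − 0.24²) / 30600 × 1.04
    = 163 × 4.3 × 0.9424 / 30600 × 1.04
    = 0.02245 m = 22.45 mm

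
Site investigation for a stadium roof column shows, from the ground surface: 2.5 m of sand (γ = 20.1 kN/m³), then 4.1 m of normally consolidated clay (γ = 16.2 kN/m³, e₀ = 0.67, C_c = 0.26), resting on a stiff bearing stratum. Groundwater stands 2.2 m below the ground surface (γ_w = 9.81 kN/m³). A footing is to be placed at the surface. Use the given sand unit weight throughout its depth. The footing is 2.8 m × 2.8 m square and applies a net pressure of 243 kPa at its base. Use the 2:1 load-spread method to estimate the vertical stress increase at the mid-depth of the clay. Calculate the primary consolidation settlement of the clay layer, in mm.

S_c ≈ 127 mm

Mid-depth of clay below the ground surface: z = 2.5 + 4.1/2 = 4.55 m.
Total vertical stress at mid-clay: σ_v = 20.1×2.5 + 16.2×2.05 = 83.46 kPa.
Pore pressure: u = 9.81×(4.55 − 2.2) = 23.054 kPa.
Initial effective stress: σ'_0 = σ_v − u = 83.46 − 23.054 = 60.406 kPa.
Stress increase at mid-clay by the 2:1 spreading method:
Δσ = qBL/((B+z)(L+z)) = 243×2.8×2.8/((2.8+4.55)(2.8+4.55)) = 35.265 kPa
Final effective stress: σ'_f = σ'_0 + Δσ = 60.406 + 35.265 = 95.671 kPa.
Normally consolidated clay, so the full stress increment lies on the virgin compression line:
S_c = C_c·H/(1+e₀)·log₁₀(σ'_f/σ'_0) = 0.26×4.1/(1+0.67)×log₁₀(95.671/60.406)
    = 0.63832 × 0.1997 = 0.1275 m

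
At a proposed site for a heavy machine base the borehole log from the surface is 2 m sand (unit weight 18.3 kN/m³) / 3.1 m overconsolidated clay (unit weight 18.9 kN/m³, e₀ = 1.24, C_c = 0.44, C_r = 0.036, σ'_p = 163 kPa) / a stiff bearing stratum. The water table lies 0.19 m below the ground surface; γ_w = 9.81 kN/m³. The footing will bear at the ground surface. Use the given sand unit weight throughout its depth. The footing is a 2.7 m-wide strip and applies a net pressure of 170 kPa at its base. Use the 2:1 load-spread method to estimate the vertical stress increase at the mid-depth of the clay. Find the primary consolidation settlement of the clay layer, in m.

Mid-depth of clay below the ground surface: z = 2 + 3.1/2 = 3.55 m.
Total vertical stress at mid-clay: σ_v = 18.3×2 + 18.9×1.55 = 65.895 kPa.
Pore pressure: u = 9.81×(3.55 − 0.19) = 32.962 kPa.
Initial effective stress: σ'_0 = σ_v − u = 65.895 − 32.962 = 32.933 kPa.
Stress increase at mid-clay by the 2:1 spreading method:
Δσ = qB/(B+z) = 170×2.7/(2.7+3.55) = 73.44 kPa
Final effective stress: σ'_f = 32.933 + 73.44 = 106.37 kPa.
σ'_f = 106.37 ≤ σ'_p = 163 kPa, so the clay remains overconsolidated and only the recompression index applies:
S_c = C_r·H/(1+e₀)·log₁₀(σ'_f/σ'_0) = 0.036×3.1/2.24×log₁₀(106.37/32.933)
    = 0.04982 × 0.50919 = 0.02537 m

S_c ≈ 0.0254 m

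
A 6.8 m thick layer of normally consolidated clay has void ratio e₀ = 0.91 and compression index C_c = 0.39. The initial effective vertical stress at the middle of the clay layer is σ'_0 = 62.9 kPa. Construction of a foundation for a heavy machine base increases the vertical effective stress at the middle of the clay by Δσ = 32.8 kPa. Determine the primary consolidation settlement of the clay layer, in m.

S_c ≈ 0.253 m

Final effective stress: σ'_f = σ'_0 + Δσ = 62.9 + 32.8 = 95.7 kPa.
Normally consolidated clay, so the full stress increment lies on the virgin compression line:
S_c = C_c·H/(1+e₀)·log₁₀(σ'_f/σ'_0) = 0.39×6.8/(1+0.91)×log₁₀(95.7/62.9)
    = 1.3885 × 0.18226 = 0.2531 m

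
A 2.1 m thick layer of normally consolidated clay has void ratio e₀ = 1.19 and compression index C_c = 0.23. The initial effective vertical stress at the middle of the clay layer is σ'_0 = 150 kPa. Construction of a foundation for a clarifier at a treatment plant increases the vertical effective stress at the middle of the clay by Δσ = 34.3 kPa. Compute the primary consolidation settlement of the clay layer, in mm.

Final effective stress: σ'_f = σ'_0 + Δσ = 150 + 34.3 = 184.3 kPa.
Normally consolidated clay, so the full stress increment lies on the virgin compression line:
S_c = C_c·H/(1+e₀)·log₁₀(σ'_f/σ'_0) = 0.23×2.1/(1+1.19)×log₁₀(184.3/150)
    = 0.22055 × 0.089434 = 0.01972 m

S_c ≈ 19.7 mm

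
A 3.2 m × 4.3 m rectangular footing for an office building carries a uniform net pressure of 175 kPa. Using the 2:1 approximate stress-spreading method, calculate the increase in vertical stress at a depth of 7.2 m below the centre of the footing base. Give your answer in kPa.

Δσ_z ≈ 20.1 kPa

By the 2:1 method the load spreads at 1 horizontal : 2 vertical, so at depth z the loaded area has grown by z in each plan dimension:
Δσ = qBL/((B+z)(L+z)) = 175×3.2×4.3/((3.2+7.2)(4.3+7.2)) = 20.134 kPa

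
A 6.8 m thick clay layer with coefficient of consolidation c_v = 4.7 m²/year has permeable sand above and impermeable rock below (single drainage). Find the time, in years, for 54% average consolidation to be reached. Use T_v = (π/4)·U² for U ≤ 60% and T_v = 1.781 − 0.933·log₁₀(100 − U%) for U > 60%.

t ≈ 2.25 years

Drainage path length: H_d = H = 6.8 m (single drainage).
U ≤ 60%: T_v = (π/4)·U² = (π/4)×0.54² = 0.22902.
t = T_v·H_d²/c_v = 0.22902×6.8²/4.7 = 2.253 years.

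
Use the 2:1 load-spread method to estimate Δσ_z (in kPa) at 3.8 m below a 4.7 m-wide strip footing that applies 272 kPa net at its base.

By the 2:1 method the load spreads at 1 horizontal : 2 vertical, so at depth z the loaded area has grown by z in each plan dimension:
Δσ = qB/(B+z) = 272×4.7/(4.7+3.8) = 150.4 kPa

Δσ_z ≈ 150 kPa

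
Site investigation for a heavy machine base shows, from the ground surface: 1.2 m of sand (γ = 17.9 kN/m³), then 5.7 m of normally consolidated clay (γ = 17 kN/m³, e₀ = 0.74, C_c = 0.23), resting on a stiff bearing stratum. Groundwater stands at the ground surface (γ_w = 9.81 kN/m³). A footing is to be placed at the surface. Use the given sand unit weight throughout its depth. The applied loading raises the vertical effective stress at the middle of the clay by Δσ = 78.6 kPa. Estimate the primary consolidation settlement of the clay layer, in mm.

Mid-depth of clay below the ground surface: z = 1.2 + 5.7/2 = 4.05 m.
Total vertical stress at mid-clay: σ_v = 17.9×1.2 + 17×2.85 = 69.93 kPa.
Pore pressure: u = 9.81×(4.05 − 0) = 39.73 kPa.
Initial effective stress: σ'_0 = σ_v − u = 69.93 − 39.73 = 30.2 kPa.
Final effective stress: σ'_f = σ'_0 + Δσ = 30.2 + 78.6 = 108.8 kPa.
Normally consolidated clay, so the full stress increment lies on the virgin compression line:
S_c = C_c·H/(1+e₀)·log₁₀(σ'_f/σ'_0) = 0.23×5.7/(1+0.74)×log₁₀(108.8/30.2)
    = 0.75345 × 0.55662 = 0.4194 m

S_c ≈ 419 mm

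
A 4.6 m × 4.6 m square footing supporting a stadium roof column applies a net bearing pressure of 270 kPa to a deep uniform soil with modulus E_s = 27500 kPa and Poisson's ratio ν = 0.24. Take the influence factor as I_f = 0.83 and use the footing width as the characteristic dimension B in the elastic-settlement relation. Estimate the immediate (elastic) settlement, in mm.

Immediate (elastic) settlement: S_e = q·B·(1−ν²)/E_s · I_f.
S_e = 270 × 4.6 × (1 − 0.24²) / 27500 × 0.83
    = 270 × 4.6 × 0.9424 / 27500 × 0.83
    = 0.03533 m = 35.33 mm

S_e ≈ 35.3 mm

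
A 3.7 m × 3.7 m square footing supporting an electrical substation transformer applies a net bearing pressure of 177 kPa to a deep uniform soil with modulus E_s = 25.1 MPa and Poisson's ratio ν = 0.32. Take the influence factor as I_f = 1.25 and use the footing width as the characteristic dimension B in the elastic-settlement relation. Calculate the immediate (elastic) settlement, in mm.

Immediate (elastic) settlement: S_e = q·B·(1−ν²)/E_s · I_f.
E_s = 25.1 MPa = 25100 kPa.
S_e = 177 × 3.7 × (1 − 0.32²) / 25100 × 1.25
    = 177 × 3.7 × 0.8976 / 25100 × 1.25
    = 0.02927 m = 29.27 mm

S_e ≈ 29.3 mm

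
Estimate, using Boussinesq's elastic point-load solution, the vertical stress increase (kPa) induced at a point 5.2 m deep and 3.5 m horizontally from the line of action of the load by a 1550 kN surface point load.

Boussinesq vertical stress below a point load on an elastic half-space:
Δσ_z = 3P/(2πz²) · [1 + (r/z)²]^(−5/2)
r/z = 3.5/5.2 = 0.67308; [1+(r/z)²]^(−5/2) = 0.39293.
Δσ_z = 3×1550/(2π×5.2²) × 0.39293 = 27.369 × 0.39293 = 10.75 kPa

Δσ_z ≈ 10.8 kPa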